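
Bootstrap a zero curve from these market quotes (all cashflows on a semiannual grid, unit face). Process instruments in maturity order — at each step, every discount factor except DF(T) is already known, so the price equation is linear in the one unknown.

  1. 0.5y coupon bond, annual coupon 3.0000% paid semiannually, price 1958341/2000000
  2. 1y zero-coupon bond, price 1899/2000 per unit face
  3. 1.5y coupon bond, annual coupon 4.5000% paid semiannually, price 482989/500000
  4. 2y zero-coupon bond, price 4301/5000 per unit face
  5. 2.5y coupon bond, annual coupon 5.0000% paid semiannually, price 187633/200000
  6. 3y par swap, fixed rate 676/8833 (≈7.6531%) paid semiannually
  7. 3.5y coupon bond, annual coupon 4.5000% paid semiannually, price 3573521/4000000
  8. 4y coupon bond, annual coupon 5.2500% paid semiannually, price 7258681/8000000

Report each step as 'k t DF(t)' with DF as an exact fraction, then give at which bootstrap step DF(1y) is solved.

1 1/2 9647/10000
2 1 1899/2000
3 3/2 4513/5000
4 2 4301/5000
5 5/2 516/625
6 3 1993/2500
7 7/2 7571/10000
8 4 1823/2500
DF(1y) is solved at step 2

step 1 [0.5y] bond c/2=3/200: DF=(1958341/2000000 − 3/200·(0))/(1+3/200) = 9647/10000 ≈ 0.964700
step 2 [1y] zero: DF = P = 1899/2000 ≈ 0.949500
step 3 [1.5y] bond c/2=9/400: DF=(482989/500000 − 9/400·(0.964700+0.949500))/(1+9/400) = 4513/5000 ≈ 0.902600
step 4 [2y] zero: DF = P = 4301/5000 ≈ 0.860200
step 5 [2.5y] bond c/2=1/40: DF=(187633/200000 − 1/40·(0.964700+0.949500+0.902600+0.860200))/(1+1/40) = 516/625 ≈ 0.825600
step 6 [3y] swap r/2=338/8833: DF=(1 − 338/8833·(0.964700+0.949500+0.902600+0.860200+0.825600))/(1+338/8833) = 1993/2500 ≈ 0.797200
step 7 [3.5y] bond c/2=9/400: DF=(3573521/4000000 − 9/400·(0.964700+0.949500+0.902600+0.860200+0.825600+0.797200))/(1+9/400) = 7571/10000 ≈ 0.757100
step 8 [4y] bond c/2=21/800: DF=(7258681/8000000 − 21/800·(0.964700+0.949500+0.902600+0.860200+0.825600+0.797200+0.757100))/(1+21/800) = 1823/2500 ≈ 0.729200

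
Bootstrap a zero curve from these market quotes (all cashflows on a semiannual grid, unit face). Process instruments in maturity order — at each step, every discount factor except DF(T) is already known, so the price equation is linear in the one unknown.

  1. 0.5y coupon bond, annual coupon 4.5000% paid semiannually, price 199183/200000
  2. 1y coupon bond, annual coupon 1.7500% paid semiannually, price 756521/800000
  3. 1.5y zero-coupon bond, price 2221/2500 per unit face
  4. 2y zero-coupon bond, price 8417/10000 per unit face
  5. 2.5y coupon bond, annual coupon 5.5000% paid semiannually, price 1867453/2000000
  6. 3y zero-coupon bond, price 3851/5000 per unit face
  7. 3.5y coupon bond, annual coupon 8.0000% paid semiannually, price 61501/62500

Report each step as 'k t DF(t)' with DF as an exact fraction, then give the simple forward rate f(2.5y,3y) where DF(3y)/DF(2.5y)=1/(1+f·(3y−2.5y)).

1 1/2 487/500
2 1 929/1000
3 3/2 2221/2500
4 2 8417/10000
5 5/2 1623/2000
6 3 3851/5000
7 7/2 466/625
f(2.5y,3y) = ((1623/2000)/(3851/5000) − 1)/(1/2) = 413/3851 ≈ 10.7245%

step 1 [0.5y] bond c/2=9/400: DF=(199183/200000 − 9/400·(0))/(1+9/400) = 487/500 ≈ 0.974000
step 2 [1y] bond c/2=7/800: DF=(756521/800000 − 7/800·(0.974000))/(1+7/800) = 929/1000 ≈ 0.929000
step 3 [1.5y] zero: DF = P = 2221/2500 ≈ 0.888400
step 4 [2y] zero: DF = P = 8417/10000 ≈ 0.841700
step 5 [2.5y] bond c/2=11/400: DF=(1867453/2000000 − 11/400·(0.974000+0.929000+0.888400+0.841700))/(1+11/400) = 1623/2000 ≈ 0.811500
step 6 [3y] zero: DF = P = 3851/5000 ≈ 0.770200
step 7 [3.5y] bond c/2=1/25: DF=(61501/62500 − 1/25·(0.974000+0.929000+0.888400+0.841700+0.811500+0.770200))/(1+1/25) = 466/625 ≈ 0.745600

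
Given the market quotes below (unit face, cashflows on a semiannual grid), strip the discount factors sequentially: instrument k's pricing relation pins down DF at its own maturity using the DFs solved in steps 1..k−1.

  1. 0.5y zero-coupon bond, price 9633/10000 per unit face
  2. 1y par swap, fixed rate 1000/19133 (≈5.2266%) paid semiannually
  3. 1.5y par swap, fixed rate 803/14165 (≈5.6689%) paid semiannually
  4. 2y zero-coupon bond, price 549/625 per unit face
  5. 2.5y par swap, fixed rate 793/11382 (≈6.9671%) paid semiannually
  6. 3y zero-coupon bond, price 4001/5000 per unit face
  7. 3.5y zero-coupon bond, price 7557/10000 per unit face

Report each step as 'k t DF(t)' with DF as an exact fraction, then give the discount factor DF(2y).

step 1 [0.5y] zero: DF = P = 9633/10000 ≈ 0.963300
step 2 [1y] swap r/2=500/19133: DF=(1 − 500/19133·(0.963300))/(1+500/19133) = 19/20 ≈ 0.950000
step 3 [1.5y] swap r/2=803/28330: DF=(1 − 803/28330·(0.963300+0.950000))/(1+803/28330) = 9197/10000 ≈ 0.919700
step 4 [2y] zero: DF = P = 549/625 ≈ 0.878400
step 5 [2.5y] swap r/2=793/22764: DF=(1 − 793/22764·(0.963300+0.950000+0.919700+0.878400))/(1+793/22764) = 4207/5000 ≈ 0.841400
step 6 [3y] zero: DF = P = 4001/5000 ≈ 0.800200
step 7 [3.5y] zero: DF = P = 7557/10000 ≈ 0.755700

1 1/2 9633/10000
2 1 19/20
3 3/2 9197/10000
4 2 549/625
5 5/2 4207/5000
6 3 4001/5000
7 7/2 7557/10000
DF(2y) = 549/625 ≈ 0.878400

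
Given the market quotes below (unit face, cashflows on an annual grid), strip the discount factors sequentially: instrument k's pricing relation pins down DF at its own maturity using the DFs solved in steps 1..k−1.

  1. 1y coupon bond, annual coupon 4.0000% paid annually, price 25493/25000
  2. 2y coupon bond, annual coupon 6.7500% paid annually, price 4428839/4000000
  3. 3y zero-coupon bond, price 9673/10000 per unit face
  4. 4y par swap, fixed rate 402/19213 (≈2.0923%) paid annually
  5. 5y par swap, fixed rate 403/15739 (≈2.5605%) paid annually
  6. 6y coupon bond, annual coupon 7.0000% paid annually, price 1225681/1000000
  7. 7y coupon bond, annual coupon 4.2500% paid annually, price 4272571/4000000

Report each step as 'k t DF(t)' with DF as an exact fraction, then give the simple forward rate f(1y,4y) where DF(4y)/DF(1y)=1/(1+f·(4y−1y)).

1 1 1961/2000
2 2 1219/1250
3 3 9673/10000
4 4 2299/2500
5 5 8791/10000
6 6 4183/5000
7 7 399/500
f(1y,4y) = ((1961/2000)/(2299/2500) − 1)/(3) = 203/9196 ≈ 2.2075%

step 1 [1y] bond c/1=1/25: DF=(25493/25000 − 1/25·(0))/(1+1/25) = 1961/2000 ≈ 0.980500
step 2 [2y] bond c/1=27/400: DF=(4428839/4000000 − 27/400·(0.980500))/(1+27/400) = 1219/1250 ≈ 0.975200
step 3 [3y] zero: DF = P = 9673/10000 ≈ 0.967300
step 4 [4y] swap r/1=402/19213: DF=(1 − 402/19213·(0.980500+0.975200+0.967300))/(1+402/19213) = 2299/2500 ≈ 0.919600
step 5 [5y] swap r/1=403/15739: DF=(1 − 403/15739·(0.980500+0.975200+0.967300+0.919600))/(1+403/15739) = 8791/10000 ≈ 0.879100
step 6 [6y] bond c/1=7/100: DF=(1225681/1000000 − 7/100·(0.980500+0.975200+0.967300+0.919600+0.879100))/(1+7/100) = 4183/5000 ≈ 0.836600
step 7 [7y] bond c/1=17/400: DF=(4272571/4000000 − 17/400·(0.980500+0.975200+0.967300+0.919600+0.879100+0.836600))/(1+17/400) = 399/500 ≈ 0.798000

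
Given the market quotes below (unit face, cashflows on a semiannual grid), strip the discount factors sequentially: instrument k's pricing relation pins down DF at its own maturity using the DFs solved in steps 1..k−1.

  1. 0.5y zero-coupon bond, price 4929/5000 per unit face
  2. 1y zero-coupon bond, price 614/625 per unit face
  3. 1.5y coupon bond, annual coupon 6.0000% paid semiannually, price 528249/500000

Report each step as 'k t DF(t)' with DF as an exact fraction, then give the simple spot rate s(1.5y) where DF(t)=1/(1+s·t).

1 1/2 4929/5000
2 1 614/625
3 3/2 2421/2500
s(1.5y) = (1/(2421/2500) − 1)/(3/2) = 158/7263 ≈ 2.1754%

step 1 [0.5y] zero: DF = P = 4929/5000 ≈ 0.985800
step 2 [1y] zero: DF = P = 614/625 ≈ 0.982400
step 3 [1.5y] bond c/2=3/100: DF=(528249/500000 − 3/100·(0.985800+0.982400))/(1+3/100) = 2421/2500 ≈ 0.968400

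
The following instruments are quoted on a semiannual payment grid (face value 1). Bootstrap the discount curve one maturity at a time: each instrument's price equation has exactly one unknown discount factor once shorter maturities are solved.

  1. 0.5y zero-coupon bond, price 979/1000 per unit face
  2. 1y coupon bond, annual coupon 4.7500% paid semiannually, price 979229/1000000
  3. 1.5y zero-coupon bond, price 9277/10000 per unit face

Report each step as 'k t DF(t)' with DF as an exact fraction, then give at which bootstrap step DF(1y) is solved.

1 1/2 979/1000
2 1 4669/5000
3 3/2 9277/10000
DF(1y) is solved at step 2

step 1 [0.5y] zero: DF = P = 979/1000 ≈ 0.979000
step 2 [1y] bond c/2=19/800: DF=(979229/1000000 − 19/800·(0.979000))/(1+19/800) = 4669/5000 ≈ 0.933800
step 3 [1.5y] zero: DF = P = 9277/10000 ≈ 0.927700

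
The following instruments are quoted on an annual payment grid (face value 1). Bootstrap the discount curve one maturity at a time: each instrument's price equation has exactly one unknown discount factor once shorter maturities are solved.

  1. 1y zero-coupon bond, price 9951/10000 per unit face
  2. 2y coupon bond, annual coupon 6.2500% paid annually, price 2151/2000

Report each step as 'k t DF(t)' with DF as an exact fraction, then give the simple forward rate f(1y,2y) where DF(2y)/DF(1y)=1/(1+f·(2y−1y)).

step 1 [1y] zero: DF = P = 9951/10000 ≈ 0.995100
step 2 [2y] bond c/1=1/16: DF=(2151/2000 − 1/16·(0.995100))/(1+1/16) = 9537/10000 ≈ 0.953700

1 1 9951/10000
2 2 9537/10000
f(1y,2y) = ((9951/10000)/(9537/10000) − 1)/(1) = 138/3179 ≈ 4.3410%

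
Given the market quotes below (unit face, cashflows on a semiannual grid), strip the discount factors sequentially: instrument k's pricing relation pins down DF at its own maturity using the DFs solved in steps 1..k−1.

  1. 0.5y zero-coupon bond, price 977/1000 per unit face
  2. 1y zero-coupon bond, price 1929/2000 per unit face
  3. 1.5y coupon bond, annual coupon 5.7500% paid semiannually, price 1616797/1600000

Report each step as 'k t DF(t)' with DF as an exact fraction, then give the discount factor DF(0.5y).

1 1/2 977/1000
2 1 1929/2000
3 3/2 116/125
DF(0.5y) = 977/1000 ≈ 0.977000

step 1 [0.5y] zero: DF = P = 977/1000 ≈ 0.977000
step 2 [1y] zero: DF = P = 1929/2000 ≈ 0.964500
step 3 [1.5y] bond c/2=23/800: DF=(1616797/1600000 − 23/800·(0.977000+0.964500))/(1+23/800) = 116/125 ≈ 0.928000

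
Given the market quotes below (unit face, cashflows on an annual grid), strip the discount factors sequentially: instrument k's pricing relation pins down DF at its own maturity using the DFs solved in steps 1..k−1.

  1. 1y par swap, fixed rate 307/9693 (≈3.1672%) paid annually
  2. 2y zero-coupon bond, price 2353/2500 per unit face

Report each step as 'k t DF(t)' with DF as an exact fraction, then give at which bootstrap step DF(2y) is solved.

step 1 [1y] swap r/1=307/9693: DF=(1 − 307/9693·(0))/(1+307/9693) = 9693/10000 ≈ 0.969300
step 2 [2y] zero: DF = P = 2353/2500 ≈ 0.941200

1 1 9693/10000
2 2 2353/2500
DF(2y) is solved at step 2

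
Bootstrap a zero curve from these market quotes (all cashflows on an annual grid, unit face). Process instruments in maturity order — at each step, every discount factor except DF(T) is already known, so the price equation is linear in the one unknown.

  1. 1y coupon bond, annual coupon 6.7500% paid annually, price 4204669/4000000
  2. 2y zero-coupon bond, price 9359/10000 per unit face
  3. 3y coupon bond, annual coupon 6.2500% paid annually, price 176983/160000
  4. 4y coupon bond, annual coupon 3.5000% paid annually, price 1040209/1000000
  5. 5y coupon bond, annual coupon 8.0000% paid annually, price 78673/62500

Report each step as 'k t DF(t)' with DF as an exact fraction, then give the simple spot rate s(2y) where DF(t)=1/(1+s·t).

step 1 [1y] bond c/1=27/400: DF=(4204669/4000000 − 27/400·(0))/(1+27/400) = 9847/10000 ≈ 0.984700
step 2 [2y] zero: DF = P = 9359/10000 ≈ 0.935900
step 3 [3y] bond c/1=1/16: DF=(176983/160000 − 1/16·(0.984700+0.935900))/(1+1/16) = 9281/10000 ≈ 0.928100
step 4 [4y] bond c/1=7/200: DF=(1040209/1000000 − 7/200·(0.984700+0.935900+0.928100))/(1+7/200) = 9087/10000 ≈ 0.908700
step 5 [5y] bond c/1=2/25: DF=(78673/62500 − 2/25·(0.984700+0.935900+0.928100+0.908700))/(1+2/25) = 1109/1250 ≈ 0.887200

1 1 9847/10000
2 2 9359/10000
3 3 9281/10000
4 4 9087/10000
5 5 1109/1250
s(2y) = (1/(9359/10000) − 1)/(2) = 641/18718 ≈ 3.4245%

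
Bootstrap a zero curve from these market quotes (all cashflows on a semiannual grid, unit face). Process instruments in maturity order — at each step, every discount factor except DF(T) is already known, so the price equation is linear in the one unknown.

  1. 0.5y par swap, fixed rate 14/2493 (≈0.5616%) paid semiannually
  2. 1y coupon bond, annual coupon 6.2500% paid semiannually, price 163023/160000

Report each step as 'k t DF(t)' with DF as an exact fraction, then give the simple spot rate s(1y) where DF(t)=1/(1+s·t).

step 1 [0.5y] swap r/2=7/2493: DF=(1 − 7/2493·(0))/(1+7/2493) = 2493/2500 ≈ 0.997200
step 2 [1y] bond c/2=1/32: DF=(163023/160000 − 1/32·(0.997200))/(1+1/32) = 4789/5000 ≈ 0.957800

1 1/2 2493/2500
2 1 4789/5000
s(1y) = (1/(4789/5000) − 1)/(1) = 211/4789 ≈ 4.4059%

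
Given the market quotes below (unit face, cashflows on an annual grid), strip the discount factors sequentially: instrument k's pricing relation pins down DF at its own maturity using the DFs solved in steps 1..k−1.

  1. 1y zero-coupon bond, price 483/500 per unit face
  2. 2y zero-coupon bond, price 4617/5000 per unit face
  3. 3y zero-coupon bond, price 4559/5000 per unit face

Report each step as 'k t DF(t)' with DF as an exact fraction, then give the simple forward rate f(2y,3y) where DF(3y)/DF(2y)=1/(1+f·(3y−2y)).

1 1 483/500
2 2 4617/5000
3 3 4559/5000
f(2y,3y) = ((4617/5000)/(4559/5000) − 1)/(1) = 58/4559 ≈ 1.2722%

step 1 [1y] zero: DF = P = 483/500 ≈ 0.966000
step 2 [2y] zero: DF = P = 4617/5000 ≈ 0.923400
step 3 [3y] zero: DF = P = 4559/5000 ≈ 0.911800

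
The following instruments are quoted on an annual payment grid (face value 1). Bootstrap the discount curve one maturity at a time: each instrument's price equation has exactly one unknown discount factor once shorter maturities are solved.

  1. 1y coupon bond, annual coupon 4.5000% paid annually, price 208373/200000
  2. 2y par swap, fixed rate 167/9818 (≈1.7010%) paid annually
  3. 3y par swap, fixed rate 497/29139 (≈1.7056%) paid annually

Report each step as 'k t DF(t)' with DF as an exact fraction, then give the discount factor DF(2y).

1 1 997/1000
2 2 4833/5000
3 3 9503/10000
DF(2y) = 4833/5000 ≈ 0.966600

step 1 [1y] bond c/1=9/200: DF=(208373/200000 − 9/200·(0))/(1+9/200) = 997/1000 ≈ 0.997000
step 2 [2y] swap r/1=167/9818: DF=(1 − 167/9818·(0.997000))/(1+167/9818) = 4833/5000 ≈ 0.966600
step 3 [3y] swap r/1=497/29139: DF=(1 − 497/29139·(0.997000+0.966600))/(1+497/29139) = 9503/10000 ≈ 0.950300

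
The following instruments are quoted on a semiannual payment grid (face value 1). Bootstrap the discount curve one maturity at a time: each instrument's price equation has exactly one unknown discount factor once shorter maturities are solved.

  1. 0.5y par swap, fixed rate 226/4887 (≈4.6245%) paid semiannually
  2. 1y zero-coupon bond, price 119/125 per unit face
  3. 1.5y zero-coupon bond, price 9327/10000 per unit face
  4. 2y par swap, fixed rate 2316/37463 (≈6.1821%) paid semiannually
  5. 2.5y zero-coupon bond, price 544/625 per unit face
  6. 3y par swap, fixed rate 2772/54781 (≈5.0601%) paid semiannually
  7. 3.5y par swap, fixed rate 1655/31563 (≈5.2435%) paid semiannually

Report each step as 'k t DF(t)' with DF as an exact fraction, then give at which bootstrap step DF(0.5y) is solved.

1 1/2 4887/5000
2 1 119/125
3 3/2 9327/10000
4 2 4421/5000
5 5/2 544/625
6 3 4307/5000
7 7/2 1669/2000
DF(0.5y) is solved at step 1

step 1 [0.5y] swap r/2=113/4887: DF=(1 − 113/4887·(0))/(1+113/4887) = 4887/5000 ≈ 0.977400
step 2 [1y] zero: DF = P = 119/125 ≈ 0.952000
step 3 [1.5y] zero: DF = P = 9327/10000 ≈ 0.932700
step 4 [2y] swap r/2=1158/37463: DF=(1 − 1158/37463·(0.977400+0.952000+0.932700))/(1+1158/37463) = 4421/5000 ≈ 0.884200
step 5 [2.5y] zero: DF = P = 544/625 ≈ 0.870400
step 6 [3y] swap r/2=1386/54781: DF=(1 − 1386/54781·(0.977400+0.952000+0.932700+0.884200+0.870400))/(1+1386/54781) = 4307/5000 ≈ 0.861400
step 7 [3.5y] swap r/2=1655/63126: DF=(1 − 1655/63126·(0.977400+0.952000+0.932700+0.884200+0.870400+0.861400))/(1+1655/63126) = 1669/2000 ≈ 0.834500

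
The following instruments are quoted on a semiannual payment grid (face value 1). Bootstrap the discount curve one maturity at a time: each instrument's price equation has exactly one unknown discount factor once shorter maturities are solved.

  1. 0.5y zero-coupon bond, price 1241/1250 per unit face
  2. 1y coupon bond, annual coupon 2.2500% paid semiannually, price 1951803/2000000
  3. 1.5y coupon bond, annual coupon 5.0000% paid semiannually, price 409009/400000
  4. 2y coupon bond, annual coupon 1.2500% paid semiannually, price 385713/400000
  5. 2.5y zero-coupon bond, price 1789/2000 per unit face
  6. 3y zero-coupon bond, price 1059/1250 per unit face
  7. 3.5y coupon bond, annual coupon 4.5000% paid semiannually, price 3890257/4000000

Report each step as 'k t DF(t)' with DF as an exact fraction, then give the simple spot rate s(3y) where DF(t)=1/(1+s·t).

step 1 [0.5y] zero: DF = P = 1241/1250 ≈ 0.992800
step 2 [1y] bond c/2=9/800: DF=(1951803/2000000 − 9/800·(0.992800))/(1+9/800) = 477/500 ≈ 0.954000
step 3 [1.5y] bond c/2=1/40: DF=(409009/400000 − 1/40·(0.992800+0.954000))/(1+1/40) = 9501/10000 ≈ 0.950100
step 4 [2y] bond c/2=1/160: DF=(385713/400000 − 1/160·(0.992800+0.954000+0.950100))/(1+1/160) = 9403/10000 ≈ 0.940300
step 5 [2.5y] zero: DF = P = 1789/2000 ≈ 0.894500
step 6 [3y] zero: DF = P = 1059/1250 ≈ 0.847200
step 7 [3.5y] bond c/2=9/400: DF=(3890257/4000000 − 9/400·(0.992800+0.954000+0.950100+0.940300+0.894500+0.847200))/(1+9/400) = 2071/2500 ≈ 0.828400

1 1/2 1241/1250
2 1 477/500
3 3/2 9501/10000
4 2 9403/10000
5 5/2 1789/2000
6 3 1059/1250
7 7/2 2071/2500
s(3y) = (1/(1059/1250) − 1)/(3) = 191/3177 ≈ 6.0120%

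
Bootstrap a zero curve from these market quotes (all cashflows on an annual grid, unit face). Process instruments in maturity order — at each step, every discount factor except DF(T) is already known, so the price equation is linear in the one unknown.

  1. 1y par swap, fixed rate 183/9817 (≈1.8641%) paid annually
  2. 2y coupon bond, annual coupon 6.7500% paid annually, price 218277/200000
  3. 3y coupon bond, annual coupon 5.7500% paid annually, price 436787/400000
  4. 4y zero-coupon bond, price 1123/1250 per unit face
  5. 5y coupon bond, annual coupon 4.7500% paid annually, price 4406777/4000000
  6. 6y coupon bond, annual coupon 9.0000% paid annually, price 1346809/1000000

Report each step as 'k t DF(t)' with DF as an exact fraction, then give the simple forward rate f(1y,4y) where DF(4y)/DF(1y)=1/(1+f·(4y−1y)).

step 1 [1y] swap r/1=183/9817: DF=(1 − 183/9817·(0))/(1+183/9817) = 9817/10000 ≈ 0.981700
step 2 [2y] bond c/1=27/400: DF=(218277/200000 − 27/400·(0.981700))/(1+27/400) = 9603/10000 ≈ 0.960300
step 3 [3y] bond c/1=23/400: DF=(436787/400000 − 23/400·(0.981700+0.960300))/(1+23/400) = 927/1000 ≈ 0.927000
step 4 [4y] zero: DF = P = 1123/1250 ≈ 0.898400
step 5 [5y] bond c/1=19/400: DF=(4406777/4000000 − 19/400·(0.981700+0.960300+0.927000+0.898400))/(1+19/400) = 8809/10000 ≈ 0.880900
step 6 [6y] bond c/1=9/100: DF=(1346809/1000000 − 9/100·(0.981700+0.960300+0.927000+0.898400+0.880900))/(1+9/100) = 4259/5000 ≈ 0.851800

1 1 9817/10000
2 2 9603/10000
3 3 927/1000
4 4 1123/1250
5 5 8809/10000
6 6 4259/5000
f(1y,4y) = ((9817/10000)/(1123/1250) − 1)/(3) = 833/26952 ≈ 3.0907%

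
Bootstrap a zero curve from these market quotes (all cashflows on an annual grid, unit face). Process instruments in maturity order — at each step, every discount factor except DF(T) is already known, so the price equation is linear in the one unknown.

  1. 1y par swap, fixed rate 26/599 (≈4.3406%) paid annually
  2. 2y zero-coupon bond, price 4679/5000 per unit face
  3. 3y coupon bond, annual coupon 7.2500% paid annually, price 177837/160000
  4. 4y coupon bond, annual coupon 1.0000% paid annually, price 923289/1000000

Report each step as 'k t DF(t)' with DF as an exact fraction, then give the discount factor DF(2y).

step 1 [1y] swap r/1=26/599: DF=(1 − 26/599·(0))/(1+26/599) = 599/625 ≈ 0.958400
step 2 [2y] zero: DF = P = 4679/5000 ≈ 0.935800
step 3 [3y] bond c/1=29/400: DF=(177837/160000 − 29/400·(0.958400+0.935800))/(1+29/400) = 9083/10000 ≈ 0.908300
step 4 [4y] bond c/1=1/100: DF=(923289/1000000 − 1/100·(0.958400+0.935800+0.908300))/(1+1/100) = 554/625 ≈ 0.886400

1 1 599/625
2 2 4679/5000
3 3 9083/10000
4 4 554/625
DF(2y) = 4679/5000 ≈ 0.935800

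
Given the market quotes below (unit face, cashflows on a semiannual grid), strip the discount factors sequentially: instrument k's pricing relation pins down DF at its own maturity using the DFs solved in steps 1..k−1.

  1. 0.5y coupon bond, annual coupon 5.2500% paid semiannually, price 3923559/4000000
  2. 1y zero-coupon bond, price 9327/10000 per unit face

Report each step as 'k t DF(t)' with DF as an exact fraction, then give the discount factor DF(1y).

step 1 [0.5y] bond c/2=21/800: DF=(3923559/4000000 − 21/800·(0))/(1+21/800) = 4779/5000 ≈ 0.955800
step 2 [1y] zero: DF = P = 9327/10000 ≈ 0.932700

1 1/2 4779/5000
2 1 9327/10000
DF(1y) = 9327/10000 ≈ 0.932700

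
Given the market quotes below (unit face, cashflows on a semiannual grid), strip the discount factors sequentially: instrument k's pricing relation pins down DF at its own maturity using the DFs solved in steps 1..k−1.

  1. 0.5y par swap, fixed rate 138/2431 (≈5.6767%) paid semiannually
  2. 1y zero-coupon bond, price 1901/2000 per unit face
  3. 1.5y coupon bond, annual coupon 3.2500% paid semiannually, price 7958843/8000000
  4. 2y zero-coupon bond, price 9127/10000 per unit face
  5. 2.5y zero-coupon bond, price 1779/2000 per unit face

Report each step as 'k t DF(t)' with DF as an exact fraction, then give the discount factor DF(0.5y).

1 1/2 2431/2500
2 1 1901/2000
3 3/2 4741/5000
4 2 9127/10000
5 5/2 1779/2000
DF(0.5y) = 2431/2500 ≈ 0.972400

step 1 [0.5y] swap r/2=69/2431: DF=(1 − 69/2431·(0))/(1+69/2431) = 2431/2500 ≈ 0.972400
step 2 [1y] zero: DF = P = 1901/2000 ≈ 0.950500
step 3 [1.5y] bond c/2=13/800: DF=(7958843/8000000 − 13/800·(0.972400+0.950500))/(1+13/800) = 4741/5000 ≈ 0.948200
step 4 [2y] zero: DF = P = 9127/10000 ≈ 0.912700
step 5 [2.5y] zero: DF = P = 1779/2000 ≈ 0.889500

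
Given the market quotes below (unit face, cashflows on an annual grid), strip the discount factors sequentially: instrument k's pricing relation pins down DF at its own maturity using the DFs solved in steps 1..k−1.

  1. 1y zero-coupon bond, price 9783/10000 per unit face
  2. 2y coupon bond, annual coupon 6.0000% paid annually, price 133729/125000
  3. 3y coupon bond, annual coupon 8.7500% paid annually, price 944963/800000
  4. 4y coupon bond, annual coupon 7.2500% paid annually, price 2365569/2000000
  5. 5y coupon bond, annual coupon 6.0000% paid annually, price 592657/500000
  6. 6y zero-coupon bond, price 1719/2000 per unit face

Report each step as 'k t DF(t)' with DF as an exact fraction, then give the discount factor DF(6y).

step 1 [1y] zero: DF = P = 9783/10000 ≈ 0.978300
step 2 [2y] bond c/1=3/50: DF=(133729/125000 − 3/50·(0.978300))/(1+3/50) = 9539/10000 ≈ 0.953900
step 3 [3y] bond c/1=7/80: DF=(944963/800000 − 7/80·(0.978300+0.953900))/(1+7/80) = 9307/10000 ≈ 0.930700
step 4 [4y] bond c/1=29/400: DF=(2365569/2000000 − 29/400·(0.978300+0.953900+0.930700))/(1+29/400) = 9093/10000 ≈ 0.909300
step 5 [5y] bond c/1=3/50: DF=(592657/500000 − 3/50·(0.978300+0.953900+0.930700+0.909300))/(1+3/50) = 9047/10000 ≈ 0.904700
step 6 [6y] zero: DF = P = 1719/2000 ≈ 0.859500

1 1 9783/10000
2 2 9539/10000
3 3 9307/10000
4 4 9093/10000
5 5 9047/10000
6 6 1719/2000
DF(6y) = 1719/2000 ≈ 0.859500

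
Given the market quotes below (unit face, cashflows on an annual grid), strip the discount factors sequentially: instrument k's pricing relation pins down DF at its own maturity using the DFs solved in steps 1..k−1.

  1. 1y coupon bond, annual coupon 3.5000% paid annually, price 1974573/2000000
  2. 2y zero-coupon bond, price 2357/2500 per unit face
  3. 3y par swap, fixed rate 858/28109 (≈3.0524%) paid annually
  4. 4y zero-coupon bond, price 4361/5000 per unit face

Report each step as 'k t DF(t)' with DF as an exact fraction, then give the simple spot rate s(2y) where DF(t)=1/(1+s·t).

step 1 [1y] bond c/1=7/200: DF=(1974573/2000000 − 7/200·(0))/(1+7/200) = 9539/10000 ≈ 0.953900
step 2 [2y] zero: DF = P = 2357/2500 ≈ 0.942800
step 3 [3y] swap r/1=858/28109: DF=(1 − 858/28109·(0.953900+0.942800))/(1+858/28109) = 4571/5000 ≈ 0.914200
step 4 [4y] zero: DF = P = 4361/5000 ≈ 0.872200

1 1 9539/10000
2 2 2357/2500
3 3 4571/5000
4 4 4361/5000
s(2y) = (1/(2357/2500) − 1)/(2) = 143/4714 ≈ 3.0335%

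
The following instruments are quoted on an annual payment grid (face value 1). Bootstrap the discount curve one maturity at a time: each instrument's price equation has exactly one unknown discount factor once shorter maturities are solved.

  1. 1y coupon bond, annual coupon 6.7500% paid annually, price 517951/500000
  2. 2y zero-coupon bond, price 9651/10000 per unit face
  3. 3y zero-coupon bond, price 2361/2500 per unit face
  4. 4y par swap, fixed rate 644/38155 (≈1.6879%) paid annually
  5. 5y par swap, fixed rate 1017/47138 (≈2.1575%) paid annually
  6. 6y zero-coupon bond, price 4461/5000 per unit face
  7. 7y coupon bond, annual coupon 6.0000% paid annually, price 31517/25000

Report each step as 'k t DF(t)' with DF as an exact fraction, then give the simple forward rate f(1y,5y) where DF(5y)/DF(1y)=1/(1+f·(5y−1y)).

step 1 [1y] bond c/1=27/400: DF=(517951/500000 − 27/400·(0))/(1+27/400) = 1213/1250 ≈ 0.970400
step 2 [2y] zero: DF = P = 9651/10000 ≈ 0.965100
step 3 [3y] zero: DF = P = 2361/2500 ≈ 0.944400
step 4 [4y] swap r/1=644/38155: DF=(1 − 644/38155·(0.970400+0.965100+0.944400))/(1+644/38155) = 2339/2500 ≈ 0.935600
step 5 [5y] swap r/1=1017/47138: DF=(1 − 1017/47138·(0.970400+0.965100+0.944400+0.935600))/(1+1017/47138) = 8983/10000 ≈ 0.898300
step 6 [6y] zero: DF = P = 4461/5000 ≈ 0.892200
step 7 [7y] bond c/1=3/50: DF=(31517/25000 − 3/50·(0.970400+0.965100+0.944400+0.935600+0.898300+0.892200))/(1+3/50) = 109/125 ≈ 0.872000

1 1 1213/1250
2 2 9651/10000
3 3 2361/2500
4 4 2339/2500
5 5 8983/10000
6 6 4461/5000
7 7 109/125
f(1y,5y) = ((1213/1250)/(8983/10000) − 1)/(4) = 721/35932 ≈ 2.0066%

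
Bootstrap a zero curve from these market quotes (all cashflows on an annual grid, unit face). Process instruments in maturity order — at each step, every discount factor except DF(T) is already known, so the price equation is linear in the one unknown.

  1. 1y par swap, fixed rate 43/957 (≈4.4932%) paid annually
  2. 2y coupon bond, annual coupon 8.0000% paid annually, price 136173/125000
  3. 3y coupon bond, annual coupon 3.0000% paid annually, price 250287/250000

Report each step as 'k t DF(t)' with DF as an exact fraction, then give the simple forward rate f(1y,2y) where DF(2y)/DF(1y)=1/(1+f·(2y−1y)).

1 1 957/1000
2 2 4689/5000
3 3 573/625
f(1y,2y) = ((957/1000)/(4689/5000) − 1)/(1) = 32/1563 ≈ 2.0473%

step 1 [1y] swap r/1=43/957: DF=(1 − 43/957·(0))/(1+43/957) = 957/1000 ≈ 0.957000
step 2 [2y] bond c/1=2/25: DF=(136173/125000 − 2/25·(0.957000))/(1+2/25) = 4689/5000 ≈ 0.937800
step 3 [3y] bond c/1=3/100: DF=(250287/250000 − 3/100·(0.957000+0.937800))/(1+3/100) = 573/625 ≈ 0.916800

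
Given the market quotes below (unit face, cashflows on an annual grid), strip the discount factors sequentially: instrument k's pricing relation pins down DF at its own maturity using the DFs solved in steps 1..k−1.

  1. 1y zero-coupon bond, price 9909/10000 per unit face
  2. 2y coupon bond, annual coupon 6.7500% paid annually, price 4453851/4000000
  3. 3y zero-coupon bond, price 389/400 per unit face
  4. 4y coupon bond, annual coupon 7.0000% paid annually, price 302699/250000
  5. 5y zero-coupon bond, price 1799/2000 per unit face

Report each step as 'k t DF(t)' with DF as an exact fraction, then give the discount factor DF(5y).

1 1 9909/10000
2 2 2451/2500
3 3 389/400
4 4 939/1000
5 5 1799/2000
DF(5y) = 1799/2000 ≈ 0.899500

step 1 [1y] zero: DF = P = 9909/10000 ≈ 0.990900
step 2 [2y] bond c/1=27/400: DF=(4453851/4000000 − 27/400·(0.990900))/(1+27/400) = 2451/2500 ≈ 0.980400
step 3 [3y] zero: DF = P = 389/400 ≈ 0.972500
step 4 [4y] bond c/1=7/100: DF=(302699/250000 − 7/100·(0.990900+0.980400+0.972500))/(1+7/100) = 939/1000 ≈ 0.939000
step 5 [5y] zero: DF = P = 1799/2000 ≈ 0.899500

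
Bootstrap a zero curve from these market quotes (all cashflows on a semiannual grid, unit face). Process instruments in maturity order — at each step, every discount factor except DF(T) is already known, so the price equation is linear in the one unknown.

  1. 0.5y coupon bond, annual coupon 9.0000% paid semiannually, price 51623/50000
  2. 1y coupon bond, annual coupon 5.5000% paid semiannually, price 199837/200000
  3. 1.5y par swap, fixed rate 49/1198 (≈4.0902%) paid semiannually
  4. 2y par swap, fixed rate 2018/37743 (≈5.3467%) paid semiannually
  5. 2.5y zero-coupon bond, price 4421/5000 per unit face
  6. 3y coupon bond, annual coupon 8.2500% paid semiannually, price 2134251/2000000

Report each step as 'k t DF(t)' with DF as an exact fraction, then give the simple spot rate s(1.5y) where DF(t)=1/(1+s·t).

step 1 [0.5y] bond c/2=9/200: DF=(51623/50000 − 9/200·(0))/(1+9/200) = 247/250 ≈ 0.988000
step 2 [1y] bond c/2=11/400: DF=(199837/200000 − 11/400·(0.988000))/(1+11/400) = 473/500 ≈ 0.946000
step 3 [1.5y] swap r/2=49/2396: DF=(1 − 49/2396·(0.988000+0.946000))/(1+49/2396) = 2353/2500 ≈ 0.941200
step 4 [2y] swap r/2=1009/37743: DF=(1 − 1009/37743·(0.988000+0.946000+0.941200))/(1+1009/37743) = 8991/10000 ≈ 0.899100
step 5 [2.5y] zero: DF = P = 4421/5000 ≈ 0.884200
step 6 [3y] bond c/2=33/800: DF=(2134251/2000000 − 33/800·(0.988000+0.946000+0.941200+0.899100+0.884200))/(1+33/800) = 8403/10000 ≈ 0.840300

1 1/2 247/250
2 1 473/500
3 3/2 2353/2500
4 2 8991/10000
5 5/2 4421/5000
6 3 8403/10000
s(1.5y) = (1/(2353/2500) − 1)/(3/2) = 98/2353 ≈ 4.1649%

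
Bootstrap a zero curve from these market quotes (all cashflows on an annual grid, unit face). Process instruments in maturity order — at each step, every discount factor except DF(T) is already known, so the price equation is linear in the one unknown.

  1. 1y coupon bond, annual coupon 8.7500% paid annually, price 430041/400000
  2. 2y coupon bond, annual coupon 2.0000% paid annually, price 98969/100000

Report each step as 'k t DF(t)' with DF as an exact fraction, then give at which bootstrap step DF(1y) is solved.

1 1 4943/5000
2 2 9509/10000
DF(1y) is solved at step 1

step 1 [1y] bond c/1=7/80: DF=(430041/400000 − 7/80·(0))/(1+7/80) = 4943/5000 ≈ 0.988600
step 2 [2y] bond c/1=1/50: DF=(98969/100000 − 1/50·(0.988600))/(1+1/50) = 9509/10000 ≈ 0.950900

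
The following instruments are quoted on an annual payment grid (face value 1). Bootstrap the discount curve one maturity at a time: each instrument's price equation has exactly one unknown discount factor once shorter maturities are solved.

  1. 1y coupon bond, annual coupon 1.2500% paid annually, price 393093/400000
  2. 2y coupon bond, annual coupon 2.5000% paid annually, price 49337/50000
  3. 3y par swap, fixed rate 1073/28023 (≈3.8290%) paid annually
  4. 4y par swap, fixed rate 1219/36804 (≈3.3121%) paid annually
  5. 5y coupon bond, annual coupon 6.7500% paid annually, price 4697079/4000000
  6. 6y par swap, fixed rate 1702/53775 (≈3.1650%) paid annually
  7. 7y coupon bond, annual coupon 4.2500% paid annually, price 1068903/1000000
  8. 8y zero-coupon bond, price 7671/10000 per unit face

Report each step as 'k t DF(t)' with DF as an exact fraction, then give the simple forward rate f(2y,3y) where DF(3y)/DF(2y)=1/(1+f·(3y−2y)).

1 1 4853/5000
2 2 939/1000
3 3 8927/10000
4 4 8781/10000
5 5 8673/10000
6 6 4149/5000
7 7 8061/10000
8 8 7671/10000
f(2y,3y) = ((939/1000)/(8927/10000) − 1)/(1) = 463/8927 ≈ 5.1865%

step 1 [1y] bond c/1=1/80: DF=(393093/400000 − 1/80·(0))/(1+1/80) = 4853/5000 ≈ 0.970600
step 2 [2y] bond c/1=1/40: DF=(49337/50000 − 1/40·(0.970600))/(1+1/40) = 939/1000 ≈ 0.939000
step 3 [3y] swap r/1=1073/28023: DF=(1 − 1073/28023·(0.970600+0.939000))/(1+1073/28023) = 8927/10000 ≈ 0.892700
step 4 [4y] swap r/1=1219/36804: DF=(1 − 1219/36804·(0.970600+0.939000+0.892700))/(1+1219/36804) = 8781/10000 ≈ 0.878100
step 5 [5y] bond c/1=27/400: DF=(4697079/4000000 − 27/400·(0.970600+0.939000+0.892700+0.878100))/(1+27/400) = 8673/10000 ≈ 0.867300
step 6 [6y] swap r/1=1702/53775: DF=(1 − 1702/53775·(0.970600+0.939000+0.892700+0.878100+0.867300))/(1+1702/53775) = 4149/5000 ≈ 0.829800
step 7 [7y] bond c/1=17/400: DF=(1068903/1000000 − 17/400·(0.970600+0.939000+0.892700+0.878100+0.867300+0.829800))/(1+17/400) = 8061/10000 ≈ 0.806100
step 8 [8y] zero: DF = P = 7671/10000 ≈ 0.767100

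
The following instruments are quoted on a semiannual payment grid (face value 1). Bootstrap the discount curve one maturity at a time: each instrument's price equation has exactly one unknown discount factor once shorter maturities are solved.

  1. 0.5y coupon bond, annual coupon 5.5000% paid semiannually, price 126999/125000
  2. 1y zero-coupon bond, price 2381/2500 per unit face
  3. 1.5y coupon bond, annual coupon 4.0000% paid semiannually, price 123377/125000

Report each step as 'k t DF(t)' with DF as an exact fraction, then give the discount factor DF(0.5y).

step 1 [0.5y] bond c/2=11/400: DF=(126999/125000 − 11/400·(0))/(1+11/400) = 618/625 ≈ 0.988800
step 2 [1y] zero: DF = P = 2381/2500 ≈ 0.952400
step 3 [1.5y] bond c/2=1/50: DF=(123377/125000 − 1/50·(0.988800+0.952400))/(1+1/50) = 581/625 ≈ 0.929600

1 1/2 618/625
2 1 2381/2500
3 3/2 581/625
DF(0.5y) = 618/625 ≈ 0.988800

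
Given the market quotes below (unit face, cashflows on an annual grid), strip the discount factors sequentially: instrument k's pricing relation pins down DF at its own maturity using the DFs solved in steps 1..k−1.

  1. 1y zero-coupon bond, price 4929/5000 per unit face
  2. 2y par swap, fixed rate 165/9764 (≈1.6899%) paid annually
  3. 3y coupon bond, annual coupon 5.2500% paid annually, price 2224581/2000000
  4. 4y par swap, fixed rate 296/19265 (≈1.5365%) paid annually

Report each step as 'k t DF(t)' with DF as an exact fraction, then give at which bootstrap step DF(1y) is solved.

1 1 4929/5000
2 2 967/1000
3 3 4797/5000
4 4 588/625
DF(1y) is solved at step 1

step 1 [1y] zero: DF = P = 4929/5000 ≈ 0.985800
step 2 [2y] swap r/1=165/9764: DF=(1 − 165/9764·(0.985800))/(1+165/9764) = 967/1000 ≈ 0.967000
step 3 [3y] bond c/1=21/400: DF=(2224581/2000000 − 21/400·(0.985800+0.967000))/(1+21/400) = 4797/5000 ≈ 0.959400
step 4 [4y] swap r/1=296/19265: DF=(1 − 296/19265·(0.985800+0.967000+0.959400))/(1+296/19265) = 588/625 ≈ 0.940800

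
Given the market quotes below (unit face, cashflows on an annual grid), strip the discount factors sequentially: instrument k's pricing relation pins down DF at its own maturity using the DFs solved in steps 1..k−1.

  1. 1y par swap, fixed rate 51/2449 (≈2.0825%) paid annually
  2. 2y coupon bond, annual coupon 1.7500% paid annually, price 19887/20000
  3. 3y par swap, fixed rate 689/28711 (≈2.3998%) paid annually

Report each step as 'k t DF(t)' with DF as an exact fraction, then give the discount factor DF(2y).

step 1 [1y] swap r/1=51/2449: DF=(1 − 51/2449·(0))/(1+51/2449) = 2449/2500 ≈ 0.979600
step 2 [2y] bond c/1=7/400: DF=(19887/20000 − 7/400·(0.979600))/(1+7/400) = 2401/2500 ≈ 0.960400
step 3 [3y] swap r/1=689/28711: DF=(1 − 689/28711·(0.979600+0.960400))/(1+689/28711) = 9311/10000 ≈ 0.931100

1 1 2449/2500
2 2 2401/2500
3 3 9311/10000
DF(2y) = 2401/2500 ≈ 0.960400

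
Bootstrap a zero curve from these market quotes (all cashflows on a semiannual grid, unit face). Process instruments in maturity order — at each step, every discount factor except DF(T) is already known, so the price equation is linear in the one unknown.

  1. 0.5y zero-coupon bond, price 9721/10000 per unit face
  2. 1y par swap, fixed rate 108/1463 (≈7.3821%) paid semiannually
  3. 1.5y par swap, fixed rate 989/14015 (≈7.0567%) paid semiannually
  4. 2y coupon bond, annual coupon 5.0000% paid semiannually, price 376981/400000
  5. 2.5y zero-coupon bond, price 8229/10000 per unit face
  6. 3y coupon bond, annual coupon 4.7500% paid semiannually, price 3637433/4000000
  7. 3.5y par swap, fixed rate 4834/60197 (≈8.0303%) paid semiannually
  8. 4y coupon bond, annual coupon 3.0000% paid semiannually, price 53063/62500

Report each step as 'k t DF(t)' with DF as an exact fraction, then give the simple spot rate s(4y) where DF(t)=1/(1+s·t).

step 1 [0.5y] zero: DF = P = 9721/10000 ≈ 0.972100
step 2 [1y] swap r/2=54/1463: DF=(1 − 54/1463·(0.972100))/(1+54/1463) = 4649/5000 ≈ 0.929800
step 3 [1.5y] swap r/2=989/28030: DF=(1 − 989/28030·(0.972100+0.929800))/(1+989/28030) = 9011/10000 ≈ 0.901100
step 4 [2y] bond c/2=1/40: DF=(376981/400000 − 1/40·(0.972100+0.929800+0.901100))/(1+1/40) = 8511/10000 ≈ 0.851100
step 5 [2.5y] zero: DF = P = 8229/10000 ≈ 0.822900
step 6 [3y] bond c/2=19/800: DF=(3637433/4000000 − 19/800·(0.972100+0.929800+0.901100+0.851100+0.822900))/(1+19/800) = 1961/2500 ≈ 0.784400
step 7 [3.5y] swap r/2=2417/60197: DF=(1 − 2417/60197·(0.972100+0.929800+0.901100+0.851100+0.822900+0.784400))/(1+2417/60197) = 7583/10000 ≈ 0.758300
step 8 [4y] bond c/2=3/200: DF=(53063/62500 − 3/200·(0.972100+0.929800+0.901100+0.851100+0.822900+0.784400+0.758300))/(1+3/200) = 299/400 ≈ 0.747500

1 1/2 9721/10000
2 1 4649/5000
3 3/2 9011/10000
4 2 8511/10000
5 5/2 8229/10000
6 3 1961/2500
7 7/2 7583/10000
8 4 299/400
s(4y) = (1/(299/400) − 1)/(4) = 101/1196 ≈ 8.4448%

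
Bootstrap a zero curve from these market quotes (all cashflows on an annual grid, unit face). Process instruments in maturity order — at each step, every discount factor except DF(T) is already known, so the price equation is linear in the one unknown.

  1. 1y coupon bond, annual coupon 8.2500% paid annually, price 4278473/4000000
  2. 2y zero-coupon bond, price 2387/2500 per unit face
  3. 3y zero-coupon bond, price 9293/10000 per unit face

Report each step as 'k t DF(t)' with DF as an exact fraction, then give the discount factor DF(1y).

1 1 9881/10000
2 2 2387/2500
3 3 9293/10000
DF(1y) = 9881/10000 ≈ 0.988100

step 1 [1y] bond c/1=33/400: DF=(4278473/4000000 − 33/400·(0))/(1+33/400) = 9881/10000 ≈ 0.988100
step 2 [2y] zero: DF = P = 2387/2500 ≈ 0.954800
step 3 [3y] zero: DF = P = 9293/10000 ≈ 0.929300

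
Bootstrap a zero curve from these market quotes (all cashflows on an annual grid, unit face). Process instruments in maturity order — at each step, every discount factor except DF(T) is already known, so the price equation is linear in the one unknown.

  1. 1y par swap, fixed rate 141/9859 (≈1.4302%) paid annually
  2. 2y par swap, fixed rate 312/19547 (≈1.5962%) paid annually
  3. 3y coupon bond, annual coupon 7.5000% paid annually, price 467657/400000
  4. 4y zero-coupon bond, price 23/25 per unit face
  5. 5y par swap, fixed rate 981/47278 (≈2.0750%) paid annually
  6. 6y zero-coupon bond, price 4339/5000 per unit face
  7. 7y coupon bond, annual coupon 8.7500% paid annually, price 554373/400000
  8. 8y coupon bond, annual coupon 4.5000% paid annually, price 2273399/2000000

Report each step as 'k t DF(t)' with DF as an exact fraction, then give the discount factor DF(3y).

step 1 [1y] swap r/1=141/9859: DF=(1 − 141/9859·(0))/(1+141/9859) = 9859/10000 ≈ 0.985900
step 2 [2y] swap r/1=312/19547: DF=(1 − 312/19547·(0.985900))/(1+312/19547) = 1211/1250 ≈ 0.968800
step 3 [3y] bond c/1=3/40: DF=(467657/400000 − 3/40·(0.985900+0.968800))/(1+3/40) = 1189/1250 ≈ 0.951200
step 4 [4y] zero: DF = P = 23/25 ≈ 0.920000
step 5 [5y] swap r/1=981/47278: DF=(1 − 981/47278·(0.985900+0.968800+0.951200+0.920000))/(1+981/47278) = 9019/10000 ≈ 0.901900
step 6 [6y] zero: DF = P = 4339/5000 ≈ 0.867800
step 7 [7y] bond c/1=7/80: DF=(554373/400000 − 7/80·(0.985900+0.968800+0.951200+0.920000+0.901900+0.867800))/(1+7/80) = 4121/5000 ≈ 0.824200
step 8 [8y] bond c/1=9/200: DF=(2273399/2000000 − 9/200·(0.985900+0.968800+0.951200+0.920000+0.901900+0.867800+0.824200))/(1+9/200) = 8113/10000 ≈ 0.811300

1 1 9859/10000
2 2 1211/1250
3 3 1189/1250
4 4 23/25
5 5 9019/10000
6 6 4339/5000
7 7 4121/5000
8 8 8113/10000
DF(3y) = 1189/1250 ≈ 0.951200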